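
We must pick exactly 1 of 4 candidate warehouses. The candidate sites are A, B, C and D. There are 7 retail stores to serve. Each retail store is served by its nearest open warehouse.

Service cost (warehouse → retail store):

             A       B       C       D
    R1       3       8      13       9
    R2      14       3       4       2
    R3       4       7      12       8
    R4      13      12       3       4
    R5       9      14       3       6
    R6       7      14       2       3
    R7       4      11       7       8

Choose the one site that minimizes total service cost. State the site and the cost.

With exactly 1 open, each retail store uses its cheapest among the chosen.
{D}: R1→D 9, R2→D 2, R3→D 8, R4→D 4, R5→D 6, R6→D 3, R7→D 8. Service cost 40.
{C}: service cost 44
{A}: service cost 54
Among all 4 size-1 choices, {D} is lowest.

Choose D only; total service cost 40.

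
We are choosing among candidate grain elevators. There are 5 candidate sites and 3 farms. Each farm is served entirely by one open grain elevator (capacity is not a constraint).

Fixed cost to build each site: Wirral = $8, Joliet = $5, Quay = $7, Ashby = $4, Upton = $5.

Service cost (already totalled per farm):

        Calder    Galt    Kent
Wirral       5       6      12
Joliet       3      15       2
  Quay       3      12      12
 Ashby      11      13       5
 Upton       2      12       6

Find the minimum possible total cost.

Minimum total cost: 24

For any fixed open set, each farm goes to its cheapest open site; total = fixed + service.
{Wirral, Joliet}: Calder→Joliet 3, Galt→Wirral 6, Kent→Joliet 2. Service 11; fixed 13; total 24.
{Joliet}: service 20 + fixed 5 = 25
{Upton}: service 20 + fixed 5 = 25
{Wirral, Joliet, Quay, Ashby, Upton}: service 10 + fixed 29 = 39
No other subset beats 24.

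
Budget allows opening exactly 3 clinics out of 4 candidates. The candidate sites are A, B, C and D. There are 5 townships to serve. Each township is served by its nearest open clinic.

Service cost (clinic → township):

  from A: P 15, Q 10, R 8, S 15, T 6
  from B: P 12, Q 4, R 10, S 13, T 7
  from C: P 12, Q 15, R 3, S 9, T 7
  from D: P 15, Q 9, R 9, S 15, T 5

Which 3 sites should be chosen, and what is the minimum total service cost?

Choose B, C and D; total service cost 33.

With exactly 3 open, each township uses its cheapest among the chosen.
{B, C, D}: P→B 12, Q→B 4, R→C 3, S→C 9, T→D 5. Service cost 33.
{A, B, C}: service cost 34
{A, C, D}: service cost 38
Among all 4 size-3 choices, {B, C, D} is lowest.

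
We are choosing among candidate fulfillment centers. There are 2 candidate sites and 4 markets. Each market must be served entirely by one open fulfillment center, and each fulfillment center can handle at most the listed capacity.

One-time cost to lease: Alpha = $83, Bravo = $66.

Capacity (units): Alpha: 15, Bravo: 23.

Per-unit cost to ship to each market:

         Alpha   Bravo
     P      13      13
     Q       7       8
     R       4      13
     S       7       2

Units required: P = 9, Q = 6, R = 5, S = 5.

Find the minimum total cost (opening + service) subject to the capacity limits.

Open {Alpha, Bravo}: P→Bravo 13·9=117, Q→Alpha 7·6=42, R→Alpha 4·5=20, S→Bravo 2·5=10.
Loads: Alpha carries 11/15, Bravo carries 14/23. Service 189; fixed 149; total 338.
Next best feasible plan costs 344.

Minimum total cost: 338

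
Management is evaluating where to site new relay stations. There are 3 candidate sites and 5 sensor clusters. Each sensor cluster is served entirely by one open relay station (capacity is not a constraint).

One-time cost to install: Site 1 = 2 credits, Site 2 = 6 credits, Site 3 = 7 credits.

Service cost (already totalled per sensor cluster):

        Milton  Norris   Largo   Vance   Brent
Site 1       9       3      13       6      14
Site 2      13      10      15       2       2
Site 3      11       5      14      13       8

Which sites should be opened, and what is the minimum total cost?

For any fixed open set, each sensor cluster goes to its cheapest open site; total = fixed + service.
{Site 1, Site 2}: Milton→Site 1 9, Norris→Site 1 3, Largo→Site 1 13, Vance→Site 2 2, Brent→Site 2 2. Service 29; fixed 8; total 37.
{Site 1, Site 2, Site 3}: service 29 + fixed 15 = 44
{Site 1}: Milton→Site 1 9, Norris→Site 1 3, Largo→Site 1 13, Vance→Site 1 6, Brent→Site 1 14. Service 45; fixed 2; total 47.
No other subset beats 37.

Open Site 1 and Site 2; minimum total cost 37.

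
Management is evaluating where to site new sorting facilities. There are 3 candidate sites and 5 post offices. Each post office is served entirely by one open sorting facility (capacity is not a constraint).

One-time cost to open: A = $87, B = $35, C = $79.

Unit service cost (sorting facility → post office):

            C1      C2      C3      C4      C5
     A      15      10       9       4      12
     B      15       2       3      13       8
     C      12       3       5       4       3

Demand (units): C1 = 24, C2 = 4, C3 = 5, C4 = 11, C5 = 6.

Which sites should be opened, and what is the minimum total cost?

For any fixed open set, each post office goes to its cheapest open site; total = fixed + service.
{C}: C1→C 12·24=288, C2→C 3·4=12, C3→C 5·5=25, C4→C 4·11=44, C5→C 3·6=18. Service 387; fixed 79; total 466.
{B, C}: C1→C 12·24=288, C2→B 2·4=8, C3→B 3·5=15, C4→C 4·11=44, C5→C 3·6=18. Service 373; fixed 114; total 487.
{A, C}: service 387 + fixed 166 = 553
{A, B, C}: service 373 + fixed 201 = 574
No other subset beats 466.

Open C only; minimum total cost 466.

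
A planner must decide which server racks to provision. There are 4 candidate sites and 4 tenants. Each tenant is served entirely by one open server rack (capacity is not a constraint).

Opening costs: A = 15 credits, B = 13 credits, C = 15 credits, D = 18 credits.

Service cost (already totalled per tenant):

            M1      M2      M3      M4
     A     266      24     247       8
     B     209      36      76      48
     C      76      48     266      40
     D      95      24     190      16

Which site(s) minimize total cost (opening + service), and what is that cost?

Open A, B and C; minimum total cost 227.

For any fixed open set, each tenant goes to its cheapest open site; total = fixed + service.
{A, B, C}: M1→C 76, M2→A 24, M3→B 76, M4→A 8. Service 184; fixed 43; total 227.
{B, C, D}: service 192 + fixed 46 = 238
{B, D}: service 211 + fixed 31 = 242
{A, B, C, D}: M1→C 76, M2→A 24, M3→B 76, M4→A 8. Service 184; fixed 61; total 245.
No other subset beats 227.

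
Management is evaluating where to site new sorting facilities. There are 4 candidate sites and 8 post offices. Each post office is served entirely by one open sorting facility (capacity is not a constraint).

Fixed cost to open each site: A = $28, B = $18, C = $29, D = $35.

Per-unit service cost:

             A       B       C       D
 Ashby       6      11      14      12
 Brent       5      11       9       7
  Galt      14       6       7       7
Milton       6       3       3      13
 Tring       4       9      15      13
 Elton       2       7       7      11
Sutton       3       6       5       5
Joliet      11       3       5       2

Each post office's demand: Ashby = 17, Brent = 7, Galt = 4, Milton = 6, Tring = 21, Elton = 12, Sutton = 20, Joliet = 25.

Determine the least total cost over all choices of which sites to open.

For any fixed open set, each post office goes to its cheapest open site; total = fixed + service.
{A, B}: Ashby→A 6·17=102, Brent→A 5·7=35, Galt→B 6·4=24, Milton→B 3·6=18, Tring→A 4·21=84, Elton→A 2·12=24, Sutton→A 3·20=60, Joliet→B 3·25=75. Service 422; fixed 46; total 468.
{A, B, D}: Ashby→A 6·17=102, Brent→A 5·7=35, Galt→B 6·4=24, Milton→B 3·6=18, Tring→A 4·21=84, Elton→A 2·12=24, Sutton→A 3·20=60, Joliet→D 2·25=50. Service 397; fixed 81; total 478.
{A, D}: service 419 + fixed 63 = 482
{A, B, C, D}: service 397 + fixed 110 = 507
No other subset beats 468.

Minimum total cost: 468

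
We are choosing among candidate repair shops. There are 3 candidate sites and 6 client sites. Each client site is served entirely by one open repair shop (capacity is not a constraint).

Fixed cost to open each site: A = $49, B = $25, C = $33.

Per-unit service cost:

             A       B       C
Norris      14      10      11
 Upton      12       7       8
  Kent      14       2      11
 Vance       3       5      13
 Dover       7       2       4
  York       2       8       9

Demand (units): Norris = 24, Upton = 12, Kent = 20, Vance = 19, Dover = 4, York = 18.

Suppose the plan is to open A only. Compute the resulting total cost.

Each client site is assigned to its cheapest site among the open ones.
{A}: Norris→A 14·24=336, Upton→A 12·12=144, Kent→A 14·20=280, Vance→A 3·19=57, Dover→A 7·4=28, York→A 2·18=36. Service 881; fixed 49; total 930.

Total cost: 930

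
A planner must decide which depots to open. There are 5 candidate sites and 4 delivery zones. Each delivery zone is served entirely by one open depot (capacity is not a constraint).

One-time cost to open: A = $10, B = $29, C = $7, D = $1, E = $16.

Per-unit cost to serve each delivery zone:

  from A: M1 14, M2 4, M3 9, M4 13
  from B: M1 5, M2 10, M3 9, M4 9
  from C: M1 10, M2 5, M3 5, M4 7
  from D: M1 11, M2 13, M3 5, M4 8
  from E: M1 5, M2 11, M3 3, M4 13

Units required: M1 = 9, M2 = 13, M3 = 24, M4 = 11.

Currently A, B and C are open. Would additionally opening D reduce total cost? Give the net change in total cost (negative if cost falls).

No — net change +1 (cost rises by 1).

Current service cost with {A, B, C}: 294.
Adding D: each delivery zone re-picks its cheapest; new service cost 294, saving 0.
Extra fixed cost: 1. Net change = 1 − 0 = 1.
(Totals: 340 → 341.)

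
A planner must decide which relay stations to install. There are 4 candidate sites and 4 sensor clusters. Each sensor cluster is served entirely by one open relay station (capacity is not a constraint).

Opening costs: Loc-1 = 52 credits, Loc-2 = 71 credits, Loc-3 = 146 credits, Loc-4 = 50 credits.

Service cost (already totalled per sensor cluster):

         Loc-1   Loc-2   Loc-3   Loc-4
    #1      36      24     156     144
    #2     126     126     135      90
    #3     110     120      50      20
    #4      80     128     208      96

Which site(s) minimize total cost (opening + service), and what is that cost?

For any fixed open set, each sensor cluster goes to its cheapest open site; total = fixed + service.
{Loc-1, Loc-4}: #1→Loc-1 36, #2→Loc-4 90, #3→Loc-4 20, #4→Loc-1 80. Service 226; fixed 102; total 328.
{Loc-2, Loc-4}: service 230 + fixed 121 = 351
{Loc-1, Loc-2, Loc-4}: #1→Loc-2 24, #2→Loc-4 90, #3→Loc-4 20, #4→Loc-1 80. Service 214; fixed 173; total 387.
{Loc-1, Loc-2, Loc-3, Loc-4}: #1→Loc-2 24, #2→Loc-4 90, #3→Loc-4 20, #4→Loc-1 80. Service 214; fixed 319; total 533.
No other subset beats 328.

Open Loc-1 and Loc-4; minimum total cost 328.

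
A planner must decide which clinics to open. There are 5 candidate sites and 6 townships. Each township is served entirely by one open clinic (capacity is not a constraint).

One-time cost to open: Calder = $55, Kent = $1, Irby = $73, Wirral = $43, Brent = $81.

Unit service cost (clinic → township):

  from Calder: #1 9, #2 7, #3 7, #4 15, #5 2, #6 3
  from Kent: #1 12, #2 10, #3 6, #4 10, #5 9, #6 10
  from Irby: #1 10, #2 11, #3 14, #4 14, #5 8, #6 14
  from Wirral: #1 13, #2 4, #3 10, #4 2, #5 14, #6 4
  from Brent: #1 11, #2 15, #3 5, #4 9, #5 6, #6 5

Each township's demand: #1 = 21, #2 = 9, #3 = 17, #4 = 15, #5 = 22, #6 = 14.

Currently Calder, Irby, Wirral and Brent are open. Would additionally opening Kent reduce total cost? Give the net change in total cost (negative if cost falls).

No — net change +1 (cost rises by 1).

Current service cost with {Calder, Irby, Wirral, Brent}: 426.
Adding Kent: each township re-picks its cheapest; new service cost 426, saving 0.
Extra fixed cost: 1. Net change = 1 − 0 = 1.
(Totals: 678 → 679.)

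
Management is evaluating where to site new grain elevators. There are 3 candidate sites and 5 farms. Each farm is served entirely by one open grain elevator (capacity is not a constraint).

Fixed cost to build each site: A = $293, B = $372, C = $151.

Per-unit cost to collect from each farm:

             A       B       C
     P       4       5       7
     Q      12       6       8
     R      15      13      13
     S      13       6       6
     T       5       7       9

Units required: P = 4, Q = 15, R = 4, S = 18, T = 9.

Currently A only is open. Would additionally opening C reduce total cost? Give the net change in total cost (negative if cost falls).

Yes — net change −43 (cost falls by 43).

Current service cost with {A}: 535.
Adding C: each farm re-picks its cheapest; new service cost 341, saving 194.
Extra fixed cost: 151. Net change = 151 − 194 = -43.
(Totals: 828 → 785.)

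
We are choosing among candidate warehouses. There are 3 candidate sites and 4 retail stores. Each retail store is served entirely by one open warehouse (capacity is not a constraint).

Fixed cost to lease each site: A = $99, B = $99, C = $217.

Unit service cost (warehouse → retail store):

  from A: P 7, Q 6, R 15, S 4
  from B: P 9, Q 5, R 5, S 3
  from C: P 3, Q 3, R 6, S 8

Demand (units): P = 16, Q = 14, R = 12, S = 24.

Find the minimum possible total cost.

For any fixed open set, each retail store goes to its cheapest open site; total = fixed + service.
{B}: P→B 9·16=144, Q→B 5·14=70, R→B 5·12=60, S→B 3·24=72. Service 346; fixed 99; total 445.
{A, B}: P→A 7·16=112, Q→B 5·14=70, R→B 5·12=60, S→B 3·24=72. Service 314; fixed 198; total 512.
{B, C}: service 222 + fixed 316 = 538
{A, B, C}: P→C 3·16=48, Q→C 3·14=42, R→B 5·12=60, S→B 3·24=72. Service 222; fixed 415; total 637.
No other subset beats 445.

Minimum total cost: 445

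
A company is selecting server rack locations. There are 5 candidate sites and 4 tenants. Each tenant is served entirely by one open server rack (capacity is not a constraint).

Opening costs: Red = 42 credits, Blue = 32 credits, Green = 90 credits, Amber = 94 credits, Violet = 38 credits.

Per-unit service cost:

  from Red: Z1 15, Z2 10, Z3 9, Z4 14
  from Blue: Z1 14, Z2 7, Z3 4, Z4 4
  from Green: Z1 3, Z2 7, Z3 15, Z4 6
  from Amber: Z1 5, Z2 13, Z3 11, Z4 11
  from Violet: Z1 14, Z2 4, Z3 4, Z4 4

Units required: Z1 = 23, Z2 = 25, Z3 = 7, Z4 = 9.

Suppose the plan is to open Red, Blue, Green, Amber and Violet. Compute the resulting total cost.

Each tenant is assigned to its cheapest site among the open ones.
{Red, Blue, Green, Amber, Violet}: Z1→Green 3·23=69, Z2→Violet 4·25=100, Z3→Blue 4·7=28, Z4→Blue 4·9=36. Service 233; fixed 296; total 529.

Total cost: 529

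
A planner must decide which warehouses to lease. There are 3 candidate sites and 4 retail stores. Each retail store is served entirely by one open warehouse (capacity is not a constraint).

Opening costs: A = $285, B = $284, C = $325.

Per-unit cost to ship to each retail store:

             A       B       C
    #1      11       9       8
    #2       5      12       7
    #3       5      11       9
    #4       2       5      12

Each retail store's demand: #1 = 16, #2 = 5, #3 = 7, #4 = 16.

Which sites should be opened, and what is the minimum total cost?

For any fixed open set, each retail store goes to its cheapest open site; total = fixed + service.
{A}: #1→A 11·16=176, #2→A 5·5=25, #3→A 5·7=35, #4→A 2·16=32. Service 268; fixed 285; total 553.
{B}: #1→B 9·16=144, #2→B 12·5=60, #3→B 11·7=77, #4→B 5·16=80. Service 361; fixed 284; total 645.
{C}: service 418 + fixed 325 = 743
{A, B, C}: service 220 + fixed 894 = 1114
(All 7 nonempty subsets were checked; A only is lowest.)

Open A only; minimum total cost 553.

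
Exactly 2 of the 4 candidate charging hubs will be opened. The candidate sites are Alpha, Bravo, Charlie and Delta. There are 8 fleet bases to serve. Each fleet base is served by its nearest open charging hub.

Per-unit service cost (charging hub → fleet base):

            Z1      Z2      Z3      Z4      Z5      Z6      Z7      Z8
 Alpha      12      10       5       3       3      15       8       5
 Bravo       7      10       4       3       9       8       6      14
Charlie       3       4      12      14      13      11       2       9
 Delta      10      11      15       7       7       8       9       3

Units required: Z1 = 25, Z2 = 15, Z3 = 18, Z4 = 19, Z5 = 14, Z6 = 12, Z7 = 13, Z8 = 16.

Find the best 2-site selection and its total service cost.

With exactly 2 open, each fleet base uses its cheapest among the chosen.
{Alpha, Charlie}: Z1→Charlie 3·25=75, Z2→Charlie 4·15=60, Z3→Alpha 5·18=90, Z4→Alpha 3·19=57, Z5→Alpha 3·14=42, Z6→Charlie 11·12=132, Z7→Charlie 2·13=26, Z8→Alpha 5·16=80. Service cost 562.
{Bravo, Charlie}: service cost 656
{Alpha, Bravo}: service cost 750
Among all 6 size-2 choices, {Alpha, Charlie} is lowest.

Choose Alpha and Charlie; total service cost 562.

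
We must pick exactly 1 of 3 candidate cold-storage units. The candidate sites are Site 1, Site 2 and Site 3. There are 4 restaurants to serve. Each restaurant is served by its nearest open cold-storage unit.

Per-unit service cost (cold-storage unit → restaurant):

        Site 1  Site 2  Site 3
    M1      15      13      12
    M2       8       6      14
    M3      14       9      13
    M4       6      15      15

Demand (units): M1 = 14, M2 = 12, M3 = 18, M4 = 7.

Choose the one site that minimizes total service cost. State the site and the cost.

With exactly 1 open, each restaurant uses its cheapest among the chosen.
{Site 2}: M1→Site 2 13·14=182, M2→Site 2 6·12=72, M3→Site 2 9·18=162, M4→Site 2 15·7=105. Service cost 521.
{Site 1}: service cost 600
{Site 3}: service cost 675
Among all 3 size-1 choices, {Site 2} is lowest.

Choose Site 2 only; total service cost 521.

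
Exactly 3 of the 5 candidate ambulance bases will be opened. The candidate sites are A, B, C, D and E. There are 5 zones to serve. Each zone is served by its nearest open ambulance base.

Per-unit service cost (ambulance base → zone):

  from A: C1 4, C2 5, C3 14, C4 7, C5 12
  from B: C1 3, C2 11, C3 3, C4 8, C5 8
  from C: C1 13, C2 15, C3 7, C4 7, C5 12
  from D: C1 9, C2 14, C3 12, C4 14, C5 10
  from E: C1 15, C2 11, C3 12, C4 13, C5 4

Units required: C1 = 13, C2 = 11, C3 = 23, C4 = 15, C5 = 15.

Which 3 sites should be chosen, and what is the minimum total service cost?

Choose A, B and E; total service cost 328.

With exactly 3 open, each zone uses its cheapest among the chosen.
{A, B, E}: C1→B 3·13=39, C2→A 5·11=55, C3→B 3·23=69, C4→A 7·15=105, C5→E 4·15=60. Service cost 328.
{A, B, C}: service cost 388
{A, B, D}: service cost 388
Among all 10 size-3 choices, {A, B, E} is lowest.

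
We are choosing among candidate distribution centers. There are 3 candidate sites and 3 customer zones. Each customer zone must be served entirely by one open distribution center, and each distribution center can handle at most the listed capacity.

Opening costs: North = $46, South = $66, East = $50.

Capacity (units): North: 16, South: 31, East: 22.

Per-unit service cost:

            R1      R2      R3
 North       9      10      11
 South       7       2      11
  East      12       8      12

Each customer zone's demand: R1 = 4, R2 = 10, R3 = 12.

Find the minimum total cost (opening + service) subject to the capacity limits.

Open {South}: R1→South 7·4=28, R2→South 2·10=20, R3→South 11·12=132.
Loads: South carries 26/31. Service 180; fixed 66; total 246.
Next best feasible plan costs 292.

Minimum total cost: 246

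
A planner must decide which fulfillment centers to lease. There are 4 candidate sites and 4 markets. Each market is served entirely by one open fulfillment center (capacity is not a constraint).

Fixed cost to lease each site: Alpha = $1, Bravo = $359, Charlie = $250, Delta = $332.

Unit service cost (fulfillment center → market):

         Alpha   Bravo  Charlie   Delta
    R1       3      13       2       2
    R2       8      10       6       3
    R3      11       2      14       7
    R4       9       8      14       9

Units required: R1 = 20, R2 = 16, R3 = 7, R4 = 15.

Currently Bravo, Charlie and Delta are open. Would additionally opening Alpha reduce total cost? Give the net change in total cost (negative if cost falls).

Current service cost with {Bravo, Charlie, Delta}: 222.
Adding Alpha: each market re-picks its cheapest; new service cost 222, saving 0.
Extra fixed cost: 1. Net change = 1 − 0 = 1.
(Totals: 1163 → 1164.)

No — net change +1 (cost rises by 1).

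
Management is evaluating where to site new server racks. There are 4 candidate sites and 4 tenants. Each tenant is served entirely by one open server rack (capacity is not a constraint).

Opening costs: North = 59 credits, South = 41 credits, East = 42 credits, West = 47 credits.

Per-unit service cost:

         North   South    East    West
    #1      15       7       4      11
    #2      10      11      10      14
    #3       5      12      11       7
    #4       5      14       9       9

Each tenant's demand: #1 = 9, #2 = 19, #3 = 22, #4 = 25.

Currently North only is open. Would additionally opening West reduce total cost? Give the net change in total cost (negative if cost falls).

No — net change +11 (cost rises by 11).

Current service cost with {North}: 560.
Adding West: each tenant re-picks its cheapest; new service cost 524, saving 36.
Extra fixed cost: 47. Net change = 47 − 36 = 11.
(Totals: 619 → 630.)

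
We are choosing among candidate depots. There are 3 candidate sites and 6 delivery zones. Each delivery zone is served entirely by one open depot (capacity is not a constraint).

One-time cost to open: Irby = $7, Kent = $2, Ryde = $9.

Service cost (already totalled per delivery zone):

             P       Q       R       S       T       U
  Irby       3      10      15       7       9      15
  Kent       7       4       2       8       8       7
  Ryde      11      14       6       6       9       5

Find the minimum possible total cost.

Minimum total cost: 38

For any fixed open set, each delivery zone goes to its cheapest open site; total = fixed + service.
{Kent}: P→Kent 7, Q→Kent 4, R→Kent 2, S→Kent 8, T→Kent 8, U→Kent 7. Service 36; fixed 2; total 38.
{Irby, Kent}: P→Irby 3, Q→Kent 4, R→Kent 2, S→Irby 7, T→Kent 8, U→Kent 7. Service 31; fixed 9; total 40.
{Kent, Ryde}: service 32 + fixed 11 = 43
{Irby, Kent, Ryde}: service 28 + fixed 18 = 46
No other subset beats 38.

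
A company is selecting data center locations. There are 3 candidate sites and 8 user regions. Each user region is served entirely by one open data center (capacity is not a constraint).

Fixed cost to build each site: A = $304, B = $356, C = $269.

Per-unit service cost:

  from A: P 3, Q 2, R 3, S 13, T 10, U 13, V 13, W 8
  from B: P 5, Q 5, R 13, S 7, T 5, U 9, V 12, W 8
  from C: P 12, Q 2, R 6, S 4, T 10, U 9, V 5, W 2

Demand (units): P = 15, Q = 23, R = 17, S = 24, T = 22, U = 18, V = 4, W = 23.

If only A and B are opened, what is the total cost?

Total cost: 1474

Each user region is assigned to its cheapest site among the open ones.
{A, B}: P→A 3·15=45, Q→A 2·23=46, R→A 3·17=51, S→B 7·24=168, T→B 5·22=110, U→B 9·18=162, V→B 12·4=48, W→A 8·23=184. Service 814; fixed 660; total 1474.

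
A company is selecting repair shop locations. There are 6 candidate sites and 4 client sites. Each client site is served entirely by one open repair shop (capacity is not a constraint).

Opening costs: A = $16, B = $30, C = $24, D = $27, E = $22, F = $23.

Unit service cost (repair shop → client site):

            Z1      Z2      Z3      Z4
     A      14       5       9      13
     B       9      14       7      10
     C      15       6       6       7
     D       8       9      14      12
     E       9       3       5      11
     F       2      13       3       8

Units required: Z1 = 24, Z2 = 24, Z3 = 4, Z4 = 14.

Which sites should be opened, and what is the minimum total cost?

Open E and F; minimum total cost 289.

For any fixed open set, each client site goes to its cheapest open site; total = fixed + service.
{E, F}: Z1→F 2·24=48, Z2→E 3·24=72, Z3→F 3·4=12, Z4→F 8·14=112. Service 244; fixed 45; total 289.
{C, E, F}: service 230 + fixed 69 = 299
{A, E, F}: service 244 + fixed 61 = 305
{A, B, C, D, E, F}: service 230 + fixed 142 = 372
No other subset beats 289.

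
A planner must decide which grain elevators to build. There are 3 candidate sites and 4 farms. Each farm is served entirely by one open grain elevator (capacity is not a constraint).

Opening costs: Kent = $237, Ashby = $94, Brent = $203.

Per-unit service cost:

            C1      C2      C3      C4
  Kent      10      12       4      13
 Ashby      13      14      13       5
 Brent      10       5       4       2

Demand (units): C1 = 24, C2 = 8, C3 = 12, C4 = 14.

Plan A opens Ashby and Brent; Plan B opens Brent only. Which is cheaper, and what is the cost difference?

Plan B is cheaper by 94.

Plan A: {Ashby, Brent}: C1→Brent 10·24=240, C2→Brent 5·8=40, C3→Brent 4·12=48, C4→Brent 2·14=28. Service 356; fixed 297; total 653.
Plan B: {Brent}: C1→Brent 10·24=240, C2→Brent 5·8=40, C3→Brent 4·12=48, C4→Brent 2·14=28. Service 356; fixed 203; total 559.
Difference: |653 − 559| = 94.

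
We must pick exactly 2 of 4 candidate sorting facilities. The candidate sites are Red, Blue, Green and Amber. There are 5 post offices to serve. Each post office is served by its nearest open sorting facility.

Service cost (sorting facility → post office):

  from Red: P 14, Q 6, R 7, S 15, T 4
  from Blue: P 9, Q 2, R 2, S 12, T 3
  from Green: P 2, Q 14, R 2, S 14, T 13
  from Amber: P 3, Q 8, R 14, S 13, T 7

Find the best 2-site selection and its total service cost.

With exactly 2 open, each post office uses its cheapest among the chosen.
{Blue, Green}: P→Green 2, Q→Blue 2, R→Blue 2, S→Blue 12, T→Blue 3. Service cost 21.
{Blue, Amber}: service cost 22
{Red, Blue}: service cost 28
Among all 6 size-2 choices, {Blue, Green} is lowest.

Choose Blue and Green; total service cost 21.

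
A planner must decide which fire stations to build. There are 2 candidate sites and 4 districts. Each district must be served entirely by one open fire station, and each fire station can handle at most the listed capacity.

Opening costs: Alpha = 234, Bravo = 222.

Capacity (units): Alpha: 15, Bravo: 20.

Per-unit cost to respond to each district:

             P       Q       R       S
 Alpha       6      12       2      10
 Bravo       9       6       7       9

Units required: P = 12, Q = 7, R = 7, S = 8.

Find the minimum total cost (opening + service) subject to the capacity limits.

Open {Alpha, Bravo}: P→Bravo 9·12=108, Q→Bravo 6·7=42, R→Alpha 2·7=14, S→Alpha 10·8=80.
Loads: Alpha carries 15/15, Bravo carries 19/20. Service 244; fixed 456; total 700.
Next best feasible plan costs 734.

Minimum total cost: 700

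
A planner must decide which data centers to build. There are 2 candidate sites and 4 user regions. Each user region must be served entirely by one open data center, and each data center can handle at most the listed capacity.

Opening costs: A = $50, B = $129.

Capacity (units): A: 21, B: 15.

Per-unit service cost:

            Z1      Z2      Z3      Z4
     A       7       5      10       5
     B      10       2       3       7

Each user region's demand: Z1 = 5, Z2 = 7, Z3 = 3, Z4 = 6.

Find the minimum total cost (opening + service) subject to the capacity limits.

Open {A}: Z1→A 7·5=35, Z2→A 5·7=35, Z3→A 10·3=30, Z4→A 5·6=30.
Loads: A carries 21/21. Service 130; fixed 50; total 180.
Next best feasible plan costs 267.

Minimum total cost: 180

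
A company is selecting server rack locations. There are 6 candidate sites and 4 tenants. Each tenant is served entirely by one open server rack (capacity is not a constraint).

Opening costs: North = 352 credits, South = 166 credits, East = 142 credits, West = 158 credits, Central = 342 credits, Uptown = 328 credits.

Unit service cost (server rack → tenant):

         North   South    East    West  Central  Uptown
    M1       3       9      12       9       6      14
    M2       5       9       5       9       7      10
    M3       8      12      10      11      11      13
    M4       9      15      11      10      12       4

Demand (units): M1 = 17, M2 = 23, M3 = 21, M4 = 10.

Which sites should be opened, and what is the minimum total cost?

For any fixed open set, each tenant goes to its cheapest open site; total = fixed + service.
{North}: M1→North 3·17=51, M2→North 5·23=115, M3→North 8·21=168, M4→North 9·10=90. Service 424; fixed 352; total 776.
{East}: M1→East 12·17=204, M2→East 5·23=115, M3→East 10·21=210, M4→East 11·10=110. Service 639; fixed 142; total 781.
{West}: service 691 + fixed 158 = 849
{North, South, East, West, Central, Uptown}: service 374 + fixed 1488 = 1862
No other subset beats 776.

Open North only; minimum total cost 776.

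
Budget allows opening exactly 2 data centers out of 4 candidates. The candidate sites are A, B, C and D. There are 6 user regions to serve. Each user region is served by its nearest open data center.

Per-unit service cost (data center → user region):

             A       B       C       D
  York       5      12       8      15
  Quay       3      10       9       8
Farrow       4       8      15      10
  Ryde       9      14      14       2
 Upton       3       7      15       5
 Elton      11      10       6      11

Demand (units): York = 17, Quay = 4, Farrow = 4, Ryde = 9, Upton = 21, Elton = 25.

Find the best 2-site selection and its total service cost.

With exactly 2 open, each user region uses its cheapest among the chosen.
{A, C}: York→A 5·17=85, Quay→A 3·4=12, Farrow→A 4·4=16, Ryde→A 9·9=81, Upton→A 3·21=63, Elton→C 6·25=150. Service cost 407.
{A, D}: service cost 469
{C, D}: service cost 481
Among all 6 size-2 choices, {A, C} is lowest.

Choose A and C; total service cost 407.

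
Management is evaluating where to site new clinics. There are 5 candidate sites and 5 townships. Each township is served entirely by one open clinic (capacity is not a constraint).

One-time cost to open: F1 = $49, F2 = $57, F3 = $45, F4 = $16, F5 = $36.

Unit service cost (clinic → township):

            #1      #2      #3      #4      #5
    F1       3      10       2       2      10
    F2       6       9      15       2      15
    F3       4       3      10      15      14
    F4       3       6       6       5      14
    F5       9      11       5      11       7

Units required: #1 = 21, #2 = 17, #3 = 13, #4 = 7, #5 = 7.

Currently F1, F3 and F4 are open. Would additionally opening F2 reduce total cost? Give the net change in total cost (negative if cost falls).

Current service cost with {F1, F3, F4}: 224.
Adding F2: each township re-picks its cheapest; new service cost 224, saving 0.
Extra fixed cost: 57. Net change = 57 − 0 = 57.
(Totals: 334 → 391.)

No — net change +57 (cost rises by 57).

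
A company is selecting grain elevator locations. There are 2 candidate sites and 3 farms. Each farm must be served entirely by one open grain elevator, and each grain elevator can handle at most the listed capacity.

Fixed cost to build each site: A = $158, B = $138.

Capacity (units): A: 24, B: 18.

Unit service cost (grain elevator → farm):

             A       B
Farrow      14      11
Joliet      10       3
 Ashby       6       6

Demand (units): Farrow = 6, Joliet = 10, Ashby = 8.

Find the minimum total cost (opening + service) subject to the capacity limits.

Open {A}: Farrow→A 14·6=84, Joliet→A 10·10=100, Ashby→A 6·8=48.
Loads: A carries 24/24. Service 232; fixed 158; total 390.
Next best feasible plan costs 440.

Minimum total cost: 390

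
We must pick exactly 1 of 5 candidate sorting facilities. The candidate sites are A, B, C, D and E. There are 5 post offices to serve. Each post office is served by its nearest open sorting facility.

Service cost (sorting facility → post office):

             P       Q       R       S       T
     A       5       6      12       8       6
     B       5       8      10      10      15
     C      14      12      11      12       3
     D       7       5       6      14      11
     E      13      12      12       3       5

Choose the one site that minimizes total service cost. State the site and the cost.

Choose A only; total service cost 37.

With exactly 1 open, each post office uses its cheapest among the chosen.
{A}: P→A 5, Q→A 6, R→A 12, S→A 8, T→A 6. Service cost 37.
{D}: service cost 43
{E}: service cost 45
Among all 5 size-1 choices, {A} is lowest.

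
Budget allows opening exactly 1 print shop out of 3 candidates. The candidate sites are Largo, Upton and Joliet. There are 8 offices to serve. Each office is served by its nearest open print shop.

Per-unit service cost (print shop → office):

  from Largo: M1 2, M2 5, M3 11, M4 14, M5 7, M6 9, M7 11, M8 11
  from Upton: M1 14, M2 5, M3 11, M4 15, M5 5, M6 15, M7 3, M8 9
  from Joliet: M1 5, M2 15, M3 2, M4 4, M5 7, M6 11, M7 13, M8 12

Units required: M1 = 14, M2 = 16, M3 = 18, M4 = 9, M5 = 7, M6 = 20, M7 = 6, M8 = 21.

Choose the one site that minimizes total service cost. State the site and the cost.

With exactly 1 open, each office uses its cheapest among the chosen.
{Largo}: M1→Largo 2·14=28, M2→Largo 5·16=80, M3→Largo 11·18=198, M4→Largo 14·9=126, M5→Largo 7·7=49, M6→Largo 9·20=180, M7→Largo 11·6=66, M8→Largo 11·21=231. Service cost 958.
{Joliet}: service cost 981
{Upton}: service cost 1151
Among all 3 size-1 choices, {Largo} is lowest.

Choose Largo only; total service cost 958.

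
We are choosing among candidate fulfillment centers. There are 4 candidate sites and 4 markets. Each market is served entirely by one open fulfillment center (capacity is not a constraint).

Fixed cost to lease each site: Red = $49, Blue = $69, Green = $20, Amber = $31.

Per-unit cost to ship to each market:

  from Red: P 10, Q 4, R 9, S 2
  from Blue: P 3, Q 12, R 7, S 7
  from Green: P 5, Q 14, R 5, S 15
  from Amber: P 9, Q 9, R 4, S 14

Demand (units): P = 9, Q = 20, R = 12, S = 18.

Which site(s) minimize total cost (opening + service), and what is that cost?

Open Red and Green; minimum total cost 290.

For any fixed open set, each market goes to its cheapest open site; total = fixed + service.
{Red, Green}: P→Green 5·9=45, Q→Red 4·20=80, R→Green 5·12=60, S→Red 2·18=36. Service 221; fixed 69; total 290.
{Red, Green, Amber}: service 209 + fixed 100 = 309
{Red, Amber}: P→Amber 9·9=81, Q→Red 4·20=80, R→Amber 4·12=48, S→Red 2·18=36. Service 245; fixed 80; total 325.
{Red, Blue, Green, Amber}: P→Blue 3·9=27, Q→Red 4·20=80, R→Amber 4·12=48, S→Red 2·18=36. Service 191; fixed 169; total 360.
No other subset beats 290.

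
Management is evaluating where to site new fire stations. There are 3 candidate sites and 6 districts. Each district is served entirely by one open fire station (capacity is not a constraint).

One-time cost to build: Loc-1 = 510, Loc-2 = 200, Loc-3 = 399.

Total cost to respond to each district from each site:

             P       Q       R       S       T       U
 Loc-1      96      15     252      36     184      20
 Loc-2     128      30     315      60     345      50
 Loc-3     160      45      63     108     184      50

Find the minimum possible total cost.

For any fixed open set, each district goes to its cheapest open site; total = fixed + service.
{Loc-3}: P→Loc-3 160, Q→Loc-3 45, R→Loc-3 63, S→Loc-3 108, T→Loc-3 184, U→Loc-3 50. Service 610; fixed 399; total 1009.
{Loc-1}: service 603 + fixed 510 = 1113
{Loc-2, Loc-3}: service 515 + fixed 599 = 1114
{Loc-1, Loc-2, Loc-3}: service 414 + fixed 1109 = 1523
(All 7 nonempty subsets were checked; Loc-3 only is lowest.)

Minimum total cost: 1009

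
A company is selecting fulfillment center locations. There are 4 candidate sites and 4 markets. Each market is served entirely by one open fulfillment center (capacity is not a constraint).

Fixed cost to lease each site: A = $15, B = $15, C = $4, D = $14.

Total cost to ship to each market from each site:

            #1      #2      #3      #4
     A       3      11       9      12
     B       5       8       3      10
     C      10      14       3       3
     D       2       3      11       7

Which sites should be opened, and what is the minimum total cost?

Open C and D; minimum total cost 29.

For any fixed open set, each market goes to its cheapest open site; total = fixed + service.
{C, D}: #1→D 2, #2→D 3, #3→C 3, #4→C 3. Service 11; fixed 18; total 29.
{C}: service 30 + fixed 4 = 34
{D}: service 23 + fixed 14 = 37
{A, B, C, D}: #1→D 2, #2→D 3, #3→B 3, #4→C 3. Service 11; fixed 48; total 59.
No other subset beats 29.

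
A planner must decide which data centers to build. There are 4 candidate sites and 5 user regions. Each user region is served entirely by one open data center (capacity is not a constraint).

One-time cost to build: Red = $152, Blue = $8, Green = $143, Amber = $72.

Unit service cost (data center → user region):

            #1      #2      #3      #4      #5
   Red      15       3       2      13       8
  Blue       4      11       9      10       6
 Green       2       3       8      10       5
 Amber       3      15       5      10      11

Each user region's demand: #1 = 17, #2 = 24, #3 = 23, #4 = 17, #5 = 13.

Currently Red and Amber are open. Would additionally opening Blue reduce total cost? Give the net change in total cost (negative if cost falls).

Yes — net change −18 (cost falls by 18).

Current service cost with {Red, Amber}: 443.
Adding Blue: each user region re-picks its cheapest; new service cost 417, saving 26.
Extra fixed cost: 8. Net change = 8 − 26 = -18.
(Totals: 667 → 649.)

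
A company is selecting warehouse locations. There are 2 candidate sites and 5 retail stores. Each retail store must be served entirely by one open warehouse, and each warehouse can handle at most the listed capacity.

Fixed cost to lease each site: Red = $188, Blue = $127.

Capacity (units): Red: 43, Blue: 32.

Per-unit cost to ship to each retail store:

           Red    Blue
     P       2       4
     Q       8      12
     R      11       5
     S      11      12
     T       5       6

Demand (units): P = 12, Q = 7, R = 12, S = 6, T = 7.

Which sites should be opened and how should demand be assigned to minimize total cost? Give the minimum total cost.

Minimum total cost: 556

Open {Red, Blue}: P→Red 2·12=24, Q→Red 8·7=56, R→Blue 5·12=60, S→Red 11·6=66, T→Red 5·7=35.
Loads: Red carries 32/43, Blue carries 12/32. Service 241; fixed 315; total 556.
Next best feasible plan costs 562.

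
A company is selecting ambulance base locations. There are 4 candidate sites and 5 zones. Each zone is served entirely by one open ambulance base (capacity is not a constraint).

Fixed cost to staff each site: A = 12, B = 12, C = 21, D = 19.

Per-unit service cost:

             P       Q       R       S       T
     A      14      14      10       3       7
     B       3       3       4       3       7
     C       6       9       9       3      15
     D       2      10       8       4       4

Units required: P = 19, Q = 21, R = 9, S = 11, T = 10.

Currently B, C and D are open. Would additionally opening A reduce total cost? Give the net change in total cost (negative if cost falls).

No — net change +12 (cost rises by 12).

Current service cost with {B, C, D}: 210.
Adding A: each zone re-picks its cheapest; new service cost 210, saving 0.
Extra fixed cost: 12. Net change = 12 − 0 = 12.
(Totals: 262 → 274.)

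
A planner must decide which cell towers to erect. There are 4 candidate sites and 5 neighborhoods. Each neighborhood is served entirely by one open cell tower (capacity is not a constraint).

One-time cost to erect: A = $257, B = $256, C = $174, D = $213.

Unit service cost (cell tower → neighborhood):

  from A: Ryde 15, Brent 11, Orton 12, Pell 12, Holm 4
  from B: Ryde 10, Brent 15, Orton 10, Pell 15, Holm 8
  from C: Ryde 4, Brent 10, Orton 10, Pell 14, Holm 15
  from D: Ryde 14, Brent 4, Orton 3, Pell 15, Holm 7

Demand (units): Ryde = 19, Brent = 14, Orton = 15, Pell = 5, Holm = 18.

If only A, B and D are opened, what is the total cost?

Each neighborhood is assigned to its cheapest site among the open ones.
{A, B, D}: Ryde→B 10·19=190, Brent→D 4·14=56, Orton→D 3·15=45, Pell→A 12·5=60, Holm→A 4·18=72. Service 423; fixed 726; total 1149.

Total cost: 1149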